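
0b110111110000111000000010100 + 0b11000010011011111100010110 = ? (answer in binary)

0b1010000000100010111100101010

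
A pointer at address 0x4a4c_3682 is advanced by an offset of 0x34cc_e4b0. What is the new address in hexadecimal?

Add column by column in base 16, right to left:
  2+0 = 2
  8+b = 3 carry 1
  6+4+1 = b
  3+e = 1 carry 1
  c+c+1 = 9 carry 1
  4+c+1 = 1 carry 1
  a+4+1 = f
  4+3 = 7

0x7f191b32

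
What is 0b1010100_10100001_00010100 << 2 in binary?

0b1010100101000010001010000

Left shift by 2: append 2 zero bits.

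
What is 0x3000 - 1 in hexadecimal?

The trailing 3 digits are 0, so subtracting 1 borrows through: they become F and the next digit up decrements.

0x2FFF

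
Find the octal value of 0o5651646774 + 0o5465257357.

Add column by column in base 8, right to left:
  4+7 = 3 carry 1
  7+5+1 = 5 carry 1
  7+3+1 = 3 carry 1
  6+7+1 = 6 carry 1
  4+5+1 = 2 carry 1
  6+2+1 = 1 carry 1
  1+5+1 = 7
  5+6 = 3 carry 1
  6+4+1 = 3 carry 1
  5+5+1 = 3 carry 1
  final carry 1

0o13337126353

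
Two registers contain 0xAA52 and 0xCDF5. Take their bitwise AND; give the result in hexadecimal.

AND each hex digit independently (no carries):
  A&C=8, A&D=8, 5&F=5, 2&5=0

0x8850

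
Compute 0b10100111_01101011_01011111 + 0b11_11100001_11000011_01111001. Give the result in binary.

0b100100010010010111011011000

Add column by column in base 2, right to left:
  1+1 = 0 carry 1
  1+0+1 = 0 carry 1
  1+0+1 = 0 carry 1
  1+1+1 = 1 carry 1
  1+1+1 = 1 carry 1
  0+1+1 = 0 carry 1
  1+1+1 = 1 carry 1
  0+0+1 = 1
  1+1 = 0 carry 1
  1+1+1 = 1 carry 1
  0+0+1 = 1
  1+0 = 1
  0+0 = 0
  1+0 = 1
  1+1 = 0 carry 1
  0+1+1 = 0 carry 1
  1+1+1 = 1 carry 1
  1+0+1 = 0 carry 1
  1+0+1 = 0 carry 1
  0+0+1 = 1
  0+0 = 0
  1+1 = 0 carry 1
  0+1+1 = 0 carry 1
  1+1+1 = 1 carry 1
  0+1+1 = 0 carry 1
  0+1+1 = 0 carry 1
  final carry 1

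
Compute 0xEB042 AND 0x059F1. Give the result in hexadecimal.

0x01040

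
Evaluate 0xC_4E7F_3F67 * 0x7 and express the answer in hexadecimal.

0x56257ABBD1

Multiply each base-16 digit by 7, carrying:
  7×7 = 49 → write 1 carry 3
  6×7+3 = 45 → write D carry 2
  F×7+2 = 107 → write B carry 6
  3×7+6 = 27 → write B carry 1
  F×7+1 = 106 → write A carry 6
  7×7+6 = 55 → write 7 carry 3
  E×7+3 = 101 → write 5 carry 6
  4×7+6 = 34 → write 2 carry 2
  C×7+2 = 86 → write 6 carry 5
  remaining carry: 5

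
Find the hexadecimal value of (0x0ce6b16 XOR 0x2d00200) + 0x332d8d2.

0x55141e8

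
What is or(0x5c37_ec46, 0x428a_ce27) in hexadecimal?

0x5ebfee67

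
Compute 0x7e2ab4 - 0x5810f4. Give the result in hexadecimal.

0x2619c0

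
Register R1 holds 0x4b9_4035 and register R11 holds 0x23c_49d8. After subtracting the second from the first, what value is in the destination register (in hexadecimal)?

0x27cf65d

Subtract column by column in base 16:
  5-8 → d (borrow)
  3-d-1 → 5 (borrow)
  0-9-1 → 6 (borrow)
  4-4-1 → f (borrow)
  9-c-1 → c (borrow)
  b-3-1 → 7
  4-2 → 2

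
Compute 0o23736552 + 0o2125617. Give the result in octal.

0o26064371

Add column by column in base 8, right to left:
  2+7 = 1 carry 1
  5+1+1 = 7
  5+6 = 3 carry 1
  6+5+1 = 4 carry 1
  3+2+1 = 6
  7+1 = 0 carry 1
  3+2+1 = 6
  2+0 = 2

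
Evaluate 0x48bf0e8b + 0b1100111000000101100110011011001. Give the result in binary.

0b10101111110000011101101101100100

0x48bf0e8b = 0b1001000101111110000111010001011 in binary.
Add column by column in base 2, right to left:
  1+1 = 0 carry 1
  1+0+1 = 0 carry 1
  0+0+1 = 1
  1+1 = 0 carry 1
  0+1+1 = 0 carry 1
  0+0+1 = 1
  0+1 = 1
  1+1 = 0 carry 1
  0+0+1 = 1
  1+0 = 1
  1+1 = 0 carry 1
  1+1+1 = 1 carry 1
  0+0+1 = 1
  0+0 = 0
  0+1 = 1
  0+1 = 1
  1+0 = 1
  1+1 = 0 carry 1
  1+0+1 = 0 carry 1
  1+0+1 = 0 carry 1
  1+0+1 = 0 carry 1
  1+0+1 = 0 carry 1
  0+0+1 = 1
  1+0 = 1
  0+1 = 1
  0+1 = 1
  0+1 = 1
  1+0 = 1
  0+0 = 0
  0+1 = 1
  1+1 = 0 carry 1
  final carry 1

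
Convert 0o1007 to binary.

Each octal digit is 3 bits: 1=001 0=000 0=000 7=111.

0b1000000111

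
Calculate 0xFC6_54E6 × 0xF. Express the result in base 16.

0xEC9EF97A

Multiply each base-16 digit by 15, carrying:
  6×15 = 90 → write A carry 5
  E×15+5 = 215 → write 7 carry 13
  4×15+13 = 73 → write 9 carry 4
  5×15+4 = 79 → write F carry 4
  6×15+4 = 94 → write E carry 5
  C×15+5 = 185 → write 9 carry 11
  F×15+11 = 236 → write C carry 14
  remaining carry: E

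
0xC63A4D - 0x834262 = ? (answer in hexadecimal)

0x42F7EB

Subtract column by column in base 16:
  D-2 → B
  4-6 → E (borrow)
  A-2-1 → 7
  3-4 → F (borrow)
  6-3-1 → 2
  C-8 → 4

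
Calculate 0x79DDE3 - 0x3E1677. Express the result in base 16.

Subtract column by column in base 16:
  3-7 → C (borrow)
  E-7-1 → 6
  D-6 → 7
  D-1 → C
  9-E → B (borrow)
  7-3-1 → 3

0x3BC76C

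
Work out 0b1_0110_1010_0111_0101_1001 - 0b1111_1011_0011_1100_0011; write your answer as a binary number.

0b1101111001110010110

Subtract column by column in base 2:
  1-1 → 0
  0-1 → 1 (borrow)
  0-0-1 → 1 (borrow)
  1-0-1 → 0
  1-0 → 1
  0-0 → 0
  1-1 → 0
  0-1 → 1 (borrow)
  1-1-1 → 1 (borrow)
  1-1-1 → 1 (borrow)
  1-0-1 → 0
  0-0 → 0
  0-1 → 1 (borrow)
  1-1-1 → 1 (borrow)
  0-0-1 → 1 (borrow)
  1-1-1 → 1 (borrow)
  0-1-1 → 0 (borrow)
  1-1-1 → 1 (borrow)
  1-1-1 → 1 (borrow)
  0-1-1 → 0 (borrow)
  1-0-1 → 0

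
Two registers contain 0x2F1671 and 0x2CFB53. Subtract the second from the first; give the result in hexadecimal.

0x21B1E

Subtract column by column in base 16:
  1-3 → E (borrow)
  7-5-1 → 1
  6-B → B (borrow)
  1-F-1 → 1 (borrow)
  F-C-1 → 2
  2-2 → 0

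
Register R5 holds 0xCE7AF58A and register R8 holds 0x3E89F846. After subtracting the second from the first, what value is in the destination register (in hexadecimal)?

0x8FF0FD44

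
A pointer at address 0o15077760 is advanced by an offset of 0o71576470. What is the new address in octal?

0o106676450

Add column by column in base 8, right to left:
  0+0 = 0
  6+7 = 5 carry 1
  7+4+1 = 4 carry 1
  7+6+1 = 6 carry 1
  7+7+1 = 7 carry 1
  0+5+1 = 6
  5+1 = 6
  1+7 = 0 carry 1
  final carry 1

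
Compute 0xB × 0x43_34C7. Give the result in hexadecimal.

0x2E3448D

Multiply each base-16 digit by 11, carrying:
  7×11 = 77 → write D carry 4
  C×11+4 = 136 → write 8 carry 8
  4×11+8 = 52 → write 4 carry 3
  3×11+3 = 36 → write 4 carry 2
  3×11+2 = 35 → write 3 carry 2
  4×11+2 = 46 → write E carry 2
  remaining carry: 2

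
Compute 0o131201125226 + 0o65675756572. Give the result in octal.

Add column by column in base 8, right to left:
  6+2 = 0 carry 1
  2+7+1 = 2 carry 1
  2+5+1 = 0 carry 1
  5+6+1 = 4 carry 1
  2+5+1 = 0 carry 1
  1+7+1 = 1 carry 1
  1+5+1 = 7
  0+7 = 7
  2+6 = 0 carry 1
  1+5+1 = 7
  3+6 = 1 carry 1
  1+0+1 = 2

0o217077104020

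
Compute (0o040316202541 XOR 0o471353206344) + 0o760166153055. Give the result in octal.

First 0o040316202541 XOR 0o471353206344 = 0o431045004605.
Add column by column in base 8, right to left:
  5+5 = 2 carry 1
  0+5+1 = 6
  6+0 = 6
  4+3 = 7
  0+5 = 5
  0+1 = 1
  5+6 = 3 carry 1
  4+6+1 = 3 carry 1
  0+1+1 = 2
  1+0 = 1
  3+6 = 1 carry 1
  4+7+1 = 4 carry 1
  final carry 1

0o1411233157662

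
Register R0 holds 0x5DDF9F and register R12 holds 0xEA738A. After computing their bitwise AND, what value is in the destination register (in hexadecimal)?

AND each hex digit independently (no carries):
  5&E=4, D&A=8, D&7=5, F&3=3, 9&8=8, F&A=A

0x48538A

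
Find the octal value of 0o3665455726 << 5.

5 bits is not a whole number of base-8 digits; in binary: 11110110101100101101111010110 << 5 = 1111011010110010110111101011000000.

0o173262675300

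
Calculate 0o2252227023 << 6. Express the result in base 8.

0o225222702300

Shifting left by 6 bits = 2 oct digits: append 2 zeros.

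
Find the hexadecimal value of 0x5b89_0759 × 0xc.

Multiply each base-16 digit by 12, carrying:
  9×12 = 108 → write c carry 6
  5×12+6 = 66 → write 2 carry 4
  7×12+4 = 88 → write 8 carry 5
  0×12+5 = 5 → write 5
  9×12 = 108 → write c carry 6
  8×12+6 = 102 → write 6 carry 6
  b×12+6 = 138 → write a carry 8
  5×12+8 = 68 → write 4 carry 4
  remaining carry: 4

0x44a6c582c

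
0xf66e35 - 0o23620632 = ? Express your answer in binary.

0b101001110100110010011011

0xf66e35 = 0b111101100110111000110101 in binary.
0o23620632 = 0b10011110010000110011010 in binary.
Subtract column by column in base 2:
  1-0 → 1
  0-1 → 1 (borrow)
  1-0-1 → 0
  0-1 → 1 (borrow)
  1-1-1 → 1 (borrow)
  1-0-1 → 0
  0-0 → 0
  0-1 → 1 (borrow)
  0-1-1 → 0 (borrow)
  1-0-1 → 0
  1-0 → 1
  1-0 → 1
  0-0 → 0
  1-1 → 0
  1-0 → 1
  0-0 → 0
  0-1 → 1 (borrow)
  1-1-1 → 1 (borrow)
  1-1-1 → 1 (borrow)
  0-1-1 → 0 (borrow)
  1-0-1 → 0
  1-0 → 1
  1-1 → 0
  1-0 → 1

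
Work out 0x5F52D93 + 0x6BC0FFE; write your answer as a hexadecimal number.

Add column by column in base 16, right to left:
  3+E = 1 carry 1
  9+F+1 = 9 carry 1
  D+F+1 = D carry 1
  2+0+1 = 3
  5+C = 1 carry 1
  F+B+1 = B carry 1
  5+6+1 = C

0xCB13D91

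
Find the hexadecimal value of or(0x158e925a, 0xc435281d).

0xd5bfba5f

OR each hex digit independently (no carries):
  1|c=d, 5|4=5, 8|3=b, e|5=f, 9|2=b, 2|8=a, 5|1=5, a|d=f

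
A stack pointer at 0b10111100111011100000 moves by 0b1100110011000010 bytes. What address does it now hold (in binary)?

0b11001001101110100010

Add column by column in base 2, right to left:
  0+0 = 0
  0+1 = 1
  0+0 = 0
  0+0 = 0
  0+0 = 0
  1+0 = 1
  1+1 = 0 carry 1
  1+1+1 = 1 carry 1
  0+0+1 = 1
  1+0 = 1
  1+1 = 0 carry 1
  1+1+1 = 1 carry 1
  0+0+1 = 1
  0+0 = 0
  1+1 = 0 carry 1
  1+1+1 = 1 carry 1
  1+0+1 = 0 carry 1
  1+0+1 = 0 carry 1
  0+0+1 = 1
  1+0 = 1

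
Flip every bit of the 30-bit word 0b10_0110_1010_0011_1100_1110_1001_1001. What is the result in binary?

0b011001010111000011000101100110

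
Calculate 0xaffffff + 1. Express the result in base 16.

0xb000000

The trailing 6 digits are F (max in base 16), so adding 1 cascades: they roll to 0 and the next digit up increments.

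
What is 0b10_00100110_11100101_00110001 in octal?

Group the bits in threes: 010 001 001 101 110 010 100 110 001 → 211562461.

0o211562461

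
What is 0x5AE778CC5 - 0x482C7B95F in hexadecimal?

0x12BAFD366

Subtract column by column in base 16:
  5-F → 6 (borrow)
  C-5-1 → 6
  C-9 → 3
  8-B → D (borrow)
  7-7-1 → F (borrow)
  7-C-1 → A (borrow)
  E-2-1 → B
  A-8 → 2
  5-4 → 1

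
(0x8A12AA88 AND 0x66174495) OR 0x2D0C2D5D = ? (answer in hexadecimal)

0x8A12AA88 AND 0x66174495 = 0x02120080.
Then OR with 0x2D0C2D5D.

0x2F1E2DDD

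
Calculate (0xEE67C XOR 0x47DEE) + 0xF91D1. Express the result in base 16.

First 0xEE67C XOR 0x47DEE = 0xA9B92.
Add column by column in base 16, right to left:
  2+1 = 3
  9+D = 6 carry 1
  B+1+1 = D
  9+9 = 2 carry 1
  A+F+1 = A carry 1
  final carry 1

0x1A2D63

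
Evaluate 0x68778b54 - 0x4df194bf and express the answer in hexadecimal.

0x1a85f695

Subtract column by column in base 16:
  4-f → 5 (borrow)
  5-b-1 → 9 (borrow)
  b-4-1 → 6
  8-9 → f (borrow)
  7-1-1 → 5
  7-f → 8 (borrow)
  8-d-1 → a (borrow)
  6-4-1 → 1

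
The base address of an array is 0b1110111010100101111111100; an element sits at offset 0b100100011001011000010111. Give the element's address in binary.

Add column by column in base 2, right to left:
  0+1 = 1
  0+1 = 1
  1+1 = 0 carry 1
  1+0+1 = 0 carry 1
  1+1+1 = 1 carry 1
  1+0+1 = 0 carry 1
  1+0+1 = 0 carry 1
  1+0+1 = 0 carry 1
  1+0+1 = 0 carry 1
  1+1+1 = 1 carry 1
  0+1+1 = 0 carry 1
  1+0+1 = 0 carry 1
  0+1+1 = 0 carry 1
  0+0+1 = 1
  1+0 = 1
  0+1 = 1
  1+1 = 0 carry 1
  0+0+1 = 1
  1+0 = 1
  1+0 = 1
  1+1 = 0 carry 1
  0+0+1 = 1
  1+0 = 1
  1+1 = 0 carry 1
  1+0+1 = 0 carry 1
  final carry 1

0b10011011101110001000010011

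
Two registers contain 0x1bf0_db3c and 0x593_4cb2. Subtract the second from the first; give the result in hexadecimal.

0x165d8e8a

Subtract column by column in base 16:
  c-2 → a
  3-b → 8 (borrow)
  b-c-1 → e (borrow)
  d-4-1 → 8
  0-3 → d (borrow)
  f-9-1 → 5
  b-5 → 6
  1-0 → 1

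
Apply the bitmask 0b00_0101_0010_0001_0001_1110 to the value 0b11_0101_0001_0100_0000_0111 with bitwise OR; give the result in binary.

0b1101010011010100011111

OR bit by bit (1 where either bit is 1):
  1101010001010000000111
| 0001010010000100011110
= 1101010011010100011111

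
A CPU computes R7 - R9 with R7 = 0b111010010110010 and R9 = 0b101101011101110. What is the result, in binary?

0b1100111000100

Subtract column by column in base 2:
  0-0 → 0
  1-1 → 0
  0-1 → 1 (borrow)
  0-1-1 → 0 (borrow)
  1-0-1 → 0
  1-1 → 0
  0-1 → 1 (borrow)
  1-1-1 → 1 (borrow)
  0-0-1 → 1 (borrow)
  0-1-1 → 0 (borrow)
  1-0-1 → 0
  0-1 → 1 (borrow)
  1-1-1 → 1 (borrow)
  1-0-1 → 0
  1-1 → 0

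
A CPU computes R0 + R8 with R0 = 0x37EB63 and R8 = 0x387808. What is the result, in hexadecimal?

0x70636B

Add column by column in base 16, right to left:
  3+8 = B
  6+0 = 6
  B+8 = 3 carry 1
  E+7+1 = 6 carry 1
  7+8+1 = 0 carry 1
  3+3+1 = 7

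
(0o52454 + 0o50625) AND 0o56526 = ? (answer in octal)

0o2100

Add column by column in base 8, right to left:
  4+5 = 1 carry 1
  5+2+1 = 0 carry 1
  4+6+1 = 3 carry 1
  2+0+1 = 3
  5+5 = 2 carry 1
  final carry 1
Sum = 0o123301; now AND with 0o56526:
  1&0=0, 2&5=0, 3&6=2, 3&5=1, 0&2=0, 1&6=0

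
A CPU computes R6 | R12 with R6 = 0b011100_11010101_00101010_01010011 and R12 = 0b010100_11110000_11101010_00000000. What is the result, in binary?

OR bit by bit (1 where either bit is 1):
  011100110101010010101001010011
| 010100111100001110101000000000
= 011100111101011110101001010011

0b011100111101011110101001010011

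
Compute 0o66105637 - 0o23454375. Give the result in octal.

Subtract column by column in base 8:
  7-5 → 2
  3-7 → 4 (borrow)
  6-3-1 → 2
  5-4 → 1
  0-5 → 3 (borrow)
  1-4-1 → 4 (borrow)
  6-3-1 → 2
  6-2 → 4

0o42431242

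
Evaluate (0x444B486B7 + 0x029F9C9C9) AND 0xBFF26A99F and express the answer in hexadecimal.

0x6E260080

Add column by column in base 16, right to left:
  7+9 = 0 carry 1
  B+C+1 = 8 carry 1
  6+9+1 = 0 carry 1
  8+C+1 = 5 carry 1
  4+9+1 = E
  B+F = A carry 1
  4+9+1 = E
  4+2 = 6
  4+0 = 4
Sum = 0x46EAE5080; now AND with 0xBFF26A99F:
  4&B=0, 6&F=6, E&F=E, A&2=2, E&6=6, 5&A=0, 0&9=0, 8&9=8, 0&F=0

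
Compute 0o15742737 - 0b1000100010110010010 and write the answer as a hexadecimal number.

0x33804D

0o15742737 = 0x37C5DF in hexadecimal.
0b1000100010110010010 = 0x44592 in hexadecimal.
Subtract column by column in base 16:
  F-2 → D
  D-9 → 4
  5-5 → 0
  C-4 → 8
  7-4 → 3
  3-0 → 3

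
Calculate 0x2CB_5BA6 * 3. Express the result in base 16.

0x86212F2

Multiply each base-16 digit by 3, carrying:
  6×3 = 18 → write 2 carry 1
  A×3+1 = 31 → write F carry 1
  B×3+1 = 34 → write 2 carry 2
  5×3+2 = 17 → write 1 carry 1
  B×3+1 = 34 → write 2 carry 2
  C×3+2 = 38 → write 6 carry 2
  2×3+2 = 8 → write 8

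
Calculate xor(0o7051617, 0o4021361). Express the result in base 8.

XOR each oct digit independently (no carries):
  7^4=3, 0^0=0, 5^2=7, 1^1=0, 6^3=5, 1^6=7, 7^1=6

0o3070576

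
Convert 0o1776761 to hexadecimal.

0x7fdf1

Each octal digit is 3 bits: 1=001 7=111 7=111 6=110 7=111 6=110 1=001.
Group the bits into nibbles: 0111 1111 1101 1111 0001 → 7fdf1.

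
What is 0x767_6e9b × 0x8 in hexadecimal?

Multiply each base-16 digit by 8, carrying:
  b×8 = 88 → write 8 carry 5
  9×8+5 = 77 → write d carry 4
  e×8+4 = 116 → write 4 carry 7
  6×8+7 = 55 → write 7 carry 3
  7×8+3 = 59 → write b carry 3
  6×8+3 = 51 → write 3 carry 3
  7×8+3 = 59 → write b carry 3
  remaining carry: 3

0x3b3b74d8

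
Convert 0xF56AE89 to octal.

0o1725527211

Expand each hex digit to 4 bits: F=1111 5=0101 6=0110 A=1010 E=1110 8=1000 9=1001.
Group the bits in threes: 001 111 010 101 101 010 111 010 001 001 → 1725527211.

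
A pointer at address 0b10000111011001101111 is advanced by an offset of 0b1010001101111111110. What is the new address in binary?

0b11011001001001101101

Add column by column in base 2, right to left:
  1+0 = 1
  1+1 = 0 carry 1
  1+1+1 = 1 carry 1
  1+1+1 = 1 carry 1
  0+1+1 = 0 carry 1
  1+1+1 = 1 carry 1
  1+1+1 = 1 carry 1
  0+1+1 = 0 carry 1
  0+1+1 = 0 carry 1
  1+1+1 = 1 carry 1
  1+0+1 = 0 carry 1
  0+1+1 = 0 carry 1
  1+1+1 = 1 carry 1
  1+0+1 = 0 carry 1
  1+0+1 = 0 carry 1
  0+0+1 = 1
  0+1 = 1
  0+0 = 0
  0+1 = 1
  1+0 = 1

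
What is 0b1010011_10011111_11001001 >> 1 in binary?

Right shift by 1: drop the 1 least-significant bit.

0b1010011100111111100100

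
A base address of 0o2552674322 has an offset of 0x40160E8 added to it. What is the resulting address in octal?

0x40160E8 = 0o400260350 in octal.
Add column by column in base 8, right to left:
  2+0 = 2
  2+5 = 7
  3+3 = 6
  4+0 = 4
  7+6 = 5 carry 1
  6+2+1 = 1 carry 1
  2+0+1 = 3
  5+0 = 5
  5+4 = 1 carry 1
  2+0+1 = 3

0o3153154672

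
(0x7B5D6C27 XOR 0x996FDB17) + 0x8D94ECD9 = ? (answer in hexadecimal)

0x16FC7A409

First 0x7B5D6C27 XOR 0x996FDB17 = 0xE232B730.
Add column by column in base 16, right to left:
  0+9 = 9
  3+D = 0 carry 1
  7+C+1 = 4 carry 1
  B+E+1 = A carry 1
  2+4+1 = 7
  3+9 = C
  2+D = F
  E+8 = 6 carry 1
  final carry 1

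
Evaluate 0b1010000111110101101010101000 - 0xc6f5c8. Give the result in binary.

0xc6f5c8 = 0b110001101111010111001000 in binary.
Subtract column by column in base 2:
  0-0 → 0
  0-0 → 0
  0-0 → 0
  1-1 → 0
  0-0 → 0
  1-0 → 1
  0-1 → 1 (borrow)
  1-1-1 → 1 (borrow)
  0-1-1 → 0 (borrow)
  1-0-1 → 0
  0-1 → 1 (borrow)
  1-0-1 → 0
  1-1 → 0
  0-1 → 1 (borrow)
  1-1-1 → 1 (borrow)
  0-1-1 → 0 (borrow)
  1-0-1 → 0
  1-1 → 0
  1-1 → 0
  1-0 → 1
  1-0 → 1
  0-0 → 0
  0-1 → 1 (borrow)
  0-1-1 → 0 (borrow)
  0-0-1 → 1 (borrow)
  1-0-1 → 0
  0-0 → 0
  1-0 → 1

0b1001010110000110010011100000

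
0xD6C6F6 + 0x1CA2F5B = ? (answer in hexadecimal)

Add column by column in base 16, right to left:
  6+B = 1 carry 1
  F+5+1 = 5 carry 1
  6+F+1 = 6 carry 1
  C+2+1 = F
  6+A = 0 carry 1
  D+C+1 = A carry 1
  0+1+1 = 2

0x2A0F651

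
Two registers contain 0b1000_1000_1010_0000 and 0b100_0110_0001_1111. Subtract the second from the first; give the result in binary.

Subtract column by column in base 2:
  0-1 → 1 (borrow)
  0-1-1 → 0 (borrow)
  0-1-1 → 0 (borrow)
  0-1-1 → 0 (borrow)
  0-1-1 → 0 (borrow)
  1-0-1 → 0
  0-0 → 0
  1-0 → 1
  0-0 → 0
  0-1 → 1 (borrow)
  0-1-1 → 0 (borrow)
  1-0-1 → 0
  0-0 → 0
  0-0 → 0
  0-1 → 1 (borrow)
  1-0-1 → 0

0b100001010000001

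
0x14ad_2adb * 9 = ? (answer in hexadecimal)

Multiply each base-16 digit by 9, carrying:
  b×9 = 99 → write 3 carry 6
  d×9+6 = 123 → write b carry 7
  a×9+7 = 97 → write 1 carry 6
  2×9+6 = 24 → write 8 carry 1
  d×9+1 = 118 → write 6 carry 7
  a×9+7 = 97 → write 1 carry 6
  4×9+6 = 42 → write a carry 2
  1×9+2 = 11 → write b

0xba1681b3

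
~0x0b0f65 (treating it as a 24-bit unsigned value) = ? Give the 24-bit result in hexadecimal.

Each hex digit d becomes f−d:
  0→f, b→4, 0→f, f→0, 6→9, 5→a

0xf4f09a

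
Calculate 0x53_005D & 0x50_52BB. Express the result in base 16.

AND each hex digit independently (no carries):
  5&5=5, 3&0=0, 0&5=0, 0&2=0, 5&B=1, D&B=9

0x500019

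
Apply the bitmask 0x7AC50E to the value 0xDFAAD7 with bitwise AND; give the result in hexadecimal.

0x5A8006

AND each hex digit independently (no carries):
  D&7=5, F&A=A, A&C=8, A&5=0, D&0=0, 7&E=6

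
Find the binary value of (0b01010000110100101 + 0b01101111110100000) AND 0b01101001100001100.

0b1000000100000100

Add column by column in base 2, right to left:
  1+0 = 1
  0+0 = 0
  1+0 = 1
  0+0 = 0
  0+0 = 0
  1+1 = 0 carry 1
  0+0+1 = 1
  1+1 = 0 carry 1
  1+1+1 = 1 carry 1
  0+1+1 = 0 carry 1
  0+1+1 = 0 carry 1
  0+1+1 = 0 carry 1
  0+1+1 = 0 carry 1
  1+0+1 = 0 carry 1
  0+1+1 = 0 carry 1
  1+1+1 = 1 carry 1
  final carry 1
Sum = 0b11000000101000101; now AND with 0b01101001100001100:
  11000000101000101
& 01101001100001100
= 01000000100000100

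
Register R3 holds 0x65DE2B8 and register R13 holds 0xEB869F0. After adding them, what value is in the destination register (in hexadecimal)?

Add column by column in base 16, right to left:
  8+0 = 8
  B+F = A carry 1
  2+9+1 = C
  E+6 = 4 carry 1
  D+8+1 = 6 carry 1
  5+B+1 = 1 carry 1
  6+E+1 = 5 carry 1
  final carry 1

0x15164CA8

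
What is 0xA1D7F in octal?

0o2416577

Expand each hex digit to 4 bits: A=1010 1=0001 D=1101 7=0111 F=1111.
Group the bits in threes: 010 100 001 110 101 111 111 → 2416577.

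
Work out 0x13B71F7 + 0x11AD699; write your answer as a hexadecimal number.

Add column by column in base 16, right to left:
  7+9 = 0 carry 1
  F+9+1 = 9 carry 1
  1+6+1 = 8
  7+D = 4 carry 1
  B+A+1 = 6 carry 1
  3+1+1 = 5
  1+1 = 2

0x2564890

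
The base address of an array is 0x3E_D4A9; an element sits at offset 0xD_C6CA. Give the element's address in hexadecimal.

0x4C9B73

Add column by column in base 16, right to left:
  9+A = 3 carry 1
  A+C+1 = 7 carry 1
  4+6+1 = B
  D+C = 9 carry 1
  E+D+1 = C carry 1
  3+0+1 = 4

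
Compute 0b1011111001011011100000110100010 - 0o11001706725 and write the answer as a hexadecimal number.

0x172633CD

0b1011111001011011100000110100010 = 0x5F2DC1A2 in hexadecimal.
0o11001706725 = 0x48078DD5 in hexadecimal.
Subtract column by column in base 16:
  2-5 → D (borrow)
  A-D-1 → C (borrow)
  1-D-1 → 3 (borrow)
  C-8-1 → 3
  D-7 → 6
  2-0 → 2
  F-8 → 7
  5-4 → 1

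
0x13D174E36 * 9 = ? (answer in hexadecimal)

Multiply each base-16 digit by 9, carrying:
  6×9 = 54 → write 6 carry 3
  3×9+3 = 30 → write E carry 1
  E×9+1 = 127 → write F carry 7
  4×9+7 = 43 → write B carry 2
  7×9+2 = 65 → write 1 carry 4
  1×9+4 = 13 → write D
  D×9 = 117 → write 5 carry 7
  3×9+7 = 34 → write 2 carry 2
  1×9+2 = 11 → write B

0xB25D1BFE6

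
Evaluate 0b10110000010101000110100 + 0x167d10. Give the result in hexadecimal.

0x6ea744

0b10110000010101000110100 = 0x582a34 in hexadecimal.
Add column by column in base 16, right to left:
  4+0 = 4
  3+1 = 4
  a+d = 7 carry 1
  2+7+1 = a
  8+6 = e
  5+1 = 6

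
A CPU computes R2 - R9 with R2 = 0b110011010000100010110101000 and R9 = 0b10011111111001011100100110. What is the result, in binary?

0b11111010001010111010000010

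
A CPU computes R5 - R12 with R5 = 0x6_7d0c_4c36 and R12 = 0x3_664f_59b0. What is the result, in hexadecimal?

0x316bcf286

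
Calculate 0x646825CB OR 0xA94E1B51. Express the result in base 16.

OR each hex digit independently (no carries):
  6|A=E, 4|9=D, 6|4=6, 8|E=E, 2|1=3, 5|B=F, C|5=D, B|1=B

0xED6E3FDB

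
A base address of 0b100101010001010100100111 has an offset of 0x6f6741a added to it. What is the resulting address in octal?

0b100101010001010100100111 = 0o45212447 in octal.
0x6f6741a = 0o675472032 in octal.
Add column by column in base 8, right to left:
  7+2 = 1 carry 1
  4+3+1 = 0 carry 1
  4+0+1 = 5
  2+2 = 4
  1+7 = 0 carry 1
  2+4+1 = 7
  5+5 = 2 carry 1
  4+7+1 = 4 carry 1
  0+6+1 = 7

0o742704501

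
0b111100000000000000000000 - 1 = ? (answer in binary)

The trailing 20 digits are 0, so subtracting 1 borrows through: they become 1 and the next digit up decrements.

0b111011111111111111111111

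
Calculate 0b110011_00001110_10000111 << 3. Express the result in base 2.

Left shift by 3: append 3 zero bits.

0b1100110000111010000111000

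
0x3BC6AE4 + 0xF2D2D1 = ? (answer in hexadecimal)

Add column by column in base 16, right to left:
  4+1 = 5
  E+D = B carry 1
  A+2+1 = D
  6+D = 3 carry 1
  C+2+1 = F
  B+F = A carry 1
  3+0+1 = 4

0x4AF3DB5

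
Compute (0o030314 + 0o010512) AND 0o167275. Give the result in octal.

0o41024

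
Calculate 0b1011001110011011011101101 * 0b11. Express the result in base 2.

Multiply each base-2 digit by 3, carrying:
  1×3 = 3 → write 1 carry 1
  0×3+1 = 1 → write 1
  1×3 = 3 → write 1 carry 1
  1×3+1 = 4 → write 0 carry 2
  0×3+2 = 2 → write 0 carry 1
  1×3+1 = 4 → write 0 carry 2
  1×3+2 = 5 → write 1 carry 2
  1×3+2 = 5 → write 1 carry 2
  0×3+2 = 2 → write 0 carry 1
  1×3+1 = 4 → write 0 carry 2
  1×3+2 = 5 → write 1 carry 2
  0×3+2 = 2 → write 0 carry 1
  1×3+1 = 4 → write 0 carry 2
  1×3+2 = 5 → write 1 carry 2
  0×3+2 = 2 → write 0 carry 1
  0×3+1 = 1 → write 1
  1×3 = 3 → write 1 carry 1
  1×3+1 = 4 → write 0 carry 2
  1×3+2 = 5 → write 1 carry 2
  0×3+2 = 2 → write 0 carry 1
  0×3+1 = 1 → write 1
  1×3 = 3 → write 1 carry 1
  1×3+1 = 4 → write 0 carry 2
  0×3+2 = 2 → write 0 carry 1
  1×3+1 = 4 → write 0 carry 2
  remaining carry: 10

0b100001101011010010011000111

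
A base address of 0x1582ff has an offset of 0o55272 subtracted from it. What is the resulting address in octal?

0x1582ff = 0o5301377 in octal.
Subtract column by column in base 8:
  7-2 → 5
  7-7 → 0
  3-2 → 1
  1-5 → 4 (borrow)
  0-5-1 → 2 (borrow)
  3-0-1 → 2
  5-0 → 5

0o5224105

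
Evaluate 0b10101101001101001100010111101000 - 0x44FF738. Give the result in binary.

0x44FF738 = 0b100010011111111011100111000 in binary.
Subtract column by column in base 2:
  0-0 → 0
  0-0 → 0
  0-0 → 0
  1-1 → 0
  0-1 → 1 (borrow)
  1-1-1 → 1 (borrow)
  1-0-1 → 0
  1-0 → 1
  1-1 → 0
  0-1 → 1 (borrow)
  1-1-1 → 1 (borrow)
  0-0-1 → 1 (borrow)
  0-1-1 → 0 (borrow)
  0-1-1 → 0 (borrow)
  1-1-1 → 1 (borrow)
  1-1-1 → 1 (borrow)
  0-1-1 → 0 (borrow)
  0-1-1 → 0 (borrow)
  1-1-1 → 1 (borrow)
  0-1-1 → 0 (borrow)
  1-0-1 → 0
  1-0 → 1
  0-1 → 1 (borrow)
  0-0-1 → 1 (borrow)
  1-0-1 → 0
  0-0 → 0
  1-1 → 0
  1-0 → 1
  0-0 → 0
  1-0 → 1
  0-0 → 0
  1-0 → 1

0b10101000111001001100111010110000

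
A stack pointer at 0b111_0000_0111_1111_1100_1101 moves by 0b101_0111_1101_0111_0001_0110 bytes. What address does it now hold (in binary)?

0b110010000101011011100011

Add column by column in base 2, right to left:
  1+0 = 1
  0+1 = 1
  1+1 = 0 carry 1
  1+0+1 = 0 carry 1
  0+1+1 = 0 carry 1
  0+0+1 = 1
  1+0 = 1
  1+0 = 1
  1+1 = 0 carry 1
  1+1+1 = 1 carry 1
  1+1+1 = 1 carry 1
  1+0+1 = 0 carry 1
  1+1+1 = 1 carry 1
  1+0+1 = 0 carry 1
  1+1+1 = 1 carry 1
  0+1+1 = 0 carry 1
  0+1+1 = 0 carry 1
  0+1+1 = 0 carry 1
  0+1+1 = 0 carry 1
  0+0+1 = 1
  1+1 = 0 carry 1
  1+0+1 = 0 carry 1
  1+1+1 = 1 carry 1
  final carry 1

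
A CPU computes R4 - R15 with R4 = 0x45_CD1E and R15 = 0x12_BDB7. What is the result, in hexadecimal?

0x330F67

Subtract column by column in base 16:
  E-7 → 7
  1-B → 6 (borrow)
  D-D-1 → F (borrow)
  C-B-1 → 0
  5-2 → 3
  4-1 → 3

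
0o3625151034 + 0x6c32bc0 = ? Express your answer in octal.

0x6c32bc0 = 0o660625700 in octal.
Add column by column in base 8, right to left:
  4+0 = 4
  3+0 = 3
  0+7 = 7
  1+5 = 6
  5+2 = 7
  1+6 = 7
  5+0 = 5
  2+6 = 0 carry 1
  6+6+1 = 5 carry 1
  3+0+1 = 4

0o4505776734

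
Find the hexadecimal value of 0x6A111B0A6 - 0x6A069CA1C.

Subtract column by column in base 16:
  6-C → A (borrow)
  A-1-1 → 8
  0-A → 6 (borrow)
  B-C-1 → E (borrow)
  1-9-1 → 7 (borrow)
  1-6-1 → A (borrow)
  1-0-1 → 0
  A-A → 0
  6-6 → 0

0xA7E68A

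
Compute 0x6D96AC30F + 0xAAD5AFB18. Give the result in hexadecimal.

Add column by column in base 16, right to left:
  F+8 = 7 carry 1
  0+1+1 = 2
  3+B = E
  C+F = B carry 1
  A+A+1 = 5 carry 1
  6+5+1 = C
  9+D = 6 carry 1
  D+A+1 = 8 carry 1
  6+A+1 = 1 carry 1
  final carry 1

0x1186C5BE27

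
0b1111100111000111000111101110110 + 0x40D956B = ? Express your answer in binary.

0x40D956B = 0b100000011011001010101101011 in binary.
Add column by column in base 2, right to left:
  0+1 = 1
  1+1 = 0 carry 1
  1+0+1 = 0 carry 1
  0+1+1 = 0 carry 1
  1+0+1 = 0 carry 1
  1+1+1 = 1 carry 1
  1+1+1 = 1 carry 1
  0+0+1 = 1
  1+1 = 0 carry 1
  1+0+1 = 0 carry 1
  1+1+1 = 1 carry 1
  1+0+1 = 0 carry 1
  0+1+1 = 0 carry 1
  0+0+1 = 1
  0+0 = 0
  1+1 = 0 carry 1
  1+1+1 = 1 carry 1
  1+0+1 = 0 carry 1
  0+1+1 = 0 carry 1
  0+1+1 = 0 carry 1
  0+0+1 = 1
  1+0 = 1
  1+0 = 1
  1+0 = 1
  0+0 = 0
  0+0 = 0
  1+1 = 0 carry 1
  1+0+1 = 0 carry 1
  1+0+1 = 0 carry 1
  1+0+1 = 0 carry 1
  1+0+1 = 0 carry 1
  final carry 1

0b10000000111100010010010011100001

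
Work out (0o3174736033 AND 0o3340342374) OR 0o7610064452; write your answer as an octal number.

0o7750366472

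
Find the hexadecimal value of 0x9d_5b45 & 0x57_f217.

AND each hex digit independently (no carries):
  9&5=1, d&7=5, 5&f=5, b&2=2, 4&1=0, 5&7=5

0x155205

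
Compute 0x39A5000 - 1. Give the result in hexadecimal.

0x39A4FFF

The trailing 3 digits are 0, so subtracting 1 borrows through: they become F and the next digit up decrements.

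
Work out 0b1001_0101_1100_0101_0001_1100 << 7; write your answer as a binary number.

Left shift by 7: append 7 zero bits.

0b1001010111000101000111000000000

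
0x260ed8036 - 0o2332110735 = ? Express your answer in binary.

0x260ed8036 = 0b1001100000111011011000000000110110 in binary.
0o2332110735 = 0b10011011010001001000111011101 in binary.
Subtract column by column in base 2:
  0-1 → 1 (borrow)
  1-0-1 → 0
  1-1 → 0
  0-1 → 1 (borrow)
  1-1-1 → 1 (borrow)
  1-0-1 → 0
  0-1 → 1 (borrow)
  0-1-1 → 0 (borrow)
  0-1-1 → 0 (borrow)
  0-0-1 → 1 (borrow)
  0-0-1 → 1 (borrow)
  0-0-1 → 1 (borrow)
  0-1-1 → 0 (borrow)
  0-0-1 → 1 (borrow)
  0-0-1 → 1 (borrow)
  1-1-1 → 1 (borrow)
  1-0-1 → 0
  0-0 → 0
  1-0 → 1
  1-1 → 0
  0-0 → 0
  1-1 → 0
  1-1 → 0
  1-0 → 1
  0-1 → 1 (borrow)
  0-1-1 → 0 (borrow)
  0-0-1 → 1 (borrow)
  0-0-1 → 1 (borrow)
  0-1-1 → 0 (borrow)
  1-0-1 → 0
  1-0 → 1
  0-0 → 0
  0-0 → 0
  1-0 → 1

0b1001001101100001001110111001011001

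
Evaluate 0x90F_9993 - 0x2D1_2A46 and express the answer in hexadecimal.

0x63E6F4D

Subtract column by column in base 16:
  3-6 → D (borrow)
  9-4-1 → 4
  9-A → F (borrow)
  9-2-1 → 6
  F-1 → E
  0-D → 3 (borrow)
  9-2-1 → 6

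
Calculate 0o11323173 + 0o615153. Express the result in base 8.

Add column by column in base 8, right to left:
  3+3 = 6
  7+5 = 4 carry 1
  1+1+1 = 3
  3+5 = 0 carry 1
  2+1+1 = 4
  3+6 = 1 carry 1
  1+0+1 = 2
  1+0 = 1

0o12140346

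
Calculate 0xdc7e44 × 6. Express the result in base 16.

Multiply each base-16 digit by 6, carrying:
  4×6 = 24 → write 8 carry 1
  4×6+1 = 25 → write 9 carry 1
  e×6+1 = 85 → write 5 carry 5
  7×6+5 = 47 → write f carry 2
  c×6+2 = 74 → write a carry 4
  d×6+4 = 82 → write 2 carry 5
  remaining carry: 5

0x52af598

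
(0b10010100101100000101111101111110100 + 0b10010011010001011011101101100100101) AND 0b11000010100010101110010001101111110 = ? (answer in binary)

0b10100000100000000001100011000

Add column by column in base 2, right to left:
  0+1 = 1
  0+0 = 0
  1+1 = 0 carry 1
  0+0+1 = 1
  1+0 = 1
  1+1 = 0 carry 1
  1+0+1 = 0 carry 1
  1+0+1 = 0 carry 1
  1+1+1 = 1 carry 1
  1+1+1 = 1 carry 1
  0+0+1 = 1
  1+1 = 0 carry 1
  1+1+1 = 1 carry 1
  1+0+1 = 0 carry 1
  1+1+1 = 1 carry 1
  1+1+1 = 1 carry 1
  0+1+1 = 0 carry 1
  1+0+1 = 0 carry 1
  0+1+1 = 0 carry 1
  0+1+1 = 0 carry 1
  0+0+1 = 1
  0+1 = 1
  0+0 = 0
  1+0 = 1
  1+0 = 1
  0+1 = 1
  1+0 = 1
  0+1 = 1
  0+1 = 1
  1+0 = 1
  0+0 = 0
  1+1 = 0 carry 1
  0+0+1 = 1
  0+0 = 0
  1+1 = 0 carry 1
  final carry 1
Sum = 0b100100111111101100001101011100011001; now AND with 0b11000010100010101110010001101111110:
  100100111111101100001101011100011001
& 011000010100010101110010001101111110
= 000000010100000100000000001100011000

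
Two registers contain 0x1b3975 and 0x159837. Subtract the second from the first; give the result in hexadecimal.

Subtract column by column in base 16:
  5-7 → e (borrow)
  7-3-1 → 3
  9-8 → 1
  3-9 → a (borrow)
  b-5-1 → 5
  1-1 → 0

0x5a13e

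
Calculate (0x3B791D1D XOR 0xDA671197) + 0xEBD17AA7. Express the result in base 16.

First 0x3B791D1D XOR 0xDA671197 = 0xE11E0C8A.
Add column by column in base 16, right to left:
  A+7 = 1 carry 1
  8+A+1 = 3 carry 1
  C+A+1 = 7 carry 1
  0+7+1 = 8
  E+1 = F
  1+D = E
  1+B = C
  E+E = C carry 1
  final carry 1

0x1CCEF8731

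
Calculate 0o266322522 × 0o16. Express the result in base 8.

0o4771605174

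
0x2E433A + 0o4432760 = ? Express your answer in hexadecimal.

0o4432760 = 0x1235F0 in hexadecimal.
Add column by column in base 16, right to left:
  A+0 = A
  3+F = 2 carry 1
  3+5+1 = 9
  4+3 = 7
  E+2 = 0 carry 1
  2+1+1 = 4

0x40792A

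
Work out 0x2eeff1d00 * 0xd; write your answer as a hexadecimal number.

0x2622f47900

Multiply each base-16 digit by 13, carrying:
  0×13 = 0 → write 0
  0×13 = 0 → write 0
  d×13 = 169 → write 9 carry 10
  1×13+10 = 23 → write 7 carry 1
  f×13+1 = 196 → write 4 carry 12
  f×13+12 = 207 → write f carry 12
  e×13+12 = 194 → write 2 carry 12
  e×13+12 = 194 → write 2 carry 12
  2×13+12 = 38 → write 6 carry 2
  remaining carry: 2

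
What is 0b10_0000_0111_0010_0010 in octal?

Group the bits in threes: 100 000 011 100 100 010 → 403442.

0o403442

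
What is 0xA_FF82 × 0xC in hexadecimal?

0x83FA18

Multiply each base-16 digit by 12, carrying:
  2×12 = 24 → write 8 carry 1
  8×12+1 = 97 → write 1 carry 6
  F×12+6 = 186 → write A carry 11
  F×12+11 = 191 → write F carry 11
  A×12+11 = 131 → write 3 carry 8
  remaining carry: 8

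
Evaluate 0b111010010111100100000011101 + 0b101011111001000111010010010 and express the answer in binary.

Add column by column in base 2, right to left:
  1+0 = 1
  0+1 = 1
  1+0 = 1
  1+0 = 1
  1+1 = 0 carry 1
  0+0+1 = 1
  0+0 = 0
  0+1 = 1
  0+0 = 0
  0+1 = 1
  0+1 = 1
  1+1 = 0 carry 1
  0+0+1 = 1
  0+0 = 0
  1+0 = 1
  1+1 = 0 carry 1
  1+0+1 = 0 carry 1
  1+0+1 = 0 carry 1
  0+1+1 = 0 carry 1
  1+1+1 = 1 carry 1
  0+1+1 = 0 carry 1
  0+1+1 = 0 carry 1
  1+1+1 = 1 carry 1
  0+0+1 = 1
  1+1 = 0 carry 1
  1+0+1 = 0 carry 1
  1+1+1 = 1 carry 1
  final carry 1

0b1100110010000101011010101111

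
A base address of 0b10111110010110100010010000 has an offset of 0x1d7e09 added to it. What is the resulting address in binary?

0x1d7e09 = 0b111010111111000001001 in binary.
Add column by column in base 2, right to left:
  0+1 = 1
  0+0 = 0
  0+0 = 0
  0+1 = 1
  1+0 = 1
  0+0 = 0
  0+0 = 0
  1+0 = 1
  0+0 = 0
  0+1 = 1
  0+1 = 1
  1+1 = 0 carry 1
  0+1+1 = 0 carry 1
  1+1+1 = 1 carry 1
  1+1+1 = 1 carry 1
  0+0+1 = 1
  1+1 = 0 carry 1
  0+0+1 = 1
  0+1 = 1
  1+1 = 0 carry 1
  1+1+1 = 1 carry 1
  1+0+1 = 0 carry 1
  1+0+1 = 0 carry 1
  1+0+1 = 0 carry 1
  0+0+1 = 1
  1+0 = 1

0b11000101101110011010011001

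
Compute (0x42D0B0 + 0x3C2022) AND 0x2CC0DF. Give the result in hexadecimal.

0x2CC0D2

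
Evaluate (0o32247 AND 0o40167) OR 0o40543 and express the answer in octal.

0o40547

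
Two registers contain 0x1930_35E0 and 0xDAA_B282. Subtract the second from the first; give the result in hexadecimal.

0xB85835E

Subtract column by column in base 16:
  0-2 → E (borrow)
  E-8-1 → 5
  5-2 → 3
  3-B → 8 (borrow)
  0-A-1 → 5 (borrow)
  3-A-1 → 8 (borrow)
  9-D-1 → B (borrow)
  1-0-1 → 0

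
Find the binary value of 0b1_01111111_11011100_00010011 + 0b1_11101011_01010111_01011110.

0b11011010110011001101110001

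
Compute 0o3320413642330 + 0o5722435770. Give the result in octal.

0o3326336300320

Add column by column in base 8, right to left:
  0+0 = 0
  3+7 = 2 carry 1
  3+7+1 = 3 carry 1
  2+5+1 = 0 carry 1
  4+3+1 = 0 carry 1
  6+4+1 = 3 carry 1
  3+2+1 = 6
  1+2 = 3
  4+7 = 3 carry 1
  0+5+1 = 6
  2+0 = 2
  3+0 = 3
  3+0 = 3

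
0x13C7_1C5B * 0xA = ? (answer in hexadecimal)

0xC5C71B8E

Multiply each base-16 digit by 10, carrying:
  B×10 = 110 → write E carry 6
  5×10+6 = 56 → write 8 carry 3
  C×10+3 = 123 → write B carry 7
  1×10+7 = 17 → write 1 carry 1
  7×10+1 = 71 → write 7 carry 4
  C×10+4 = 124 → write C carry 7
  3×10+7 = 37 → write 5 carry 2
  1×10+2 = 12 → write C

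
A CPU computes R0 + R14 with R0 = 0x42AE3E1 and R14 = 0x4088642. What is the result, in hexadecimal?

Add column by column in base 16, right to left:
  1+2 = 3
  E+4 = 2 carry 1
  3+6+1 = A
  E+8 = 6 carry 1
  A+8+1 = 3 carry 1
  2+0+1 = 3
  4+4 = 8

0x8336A23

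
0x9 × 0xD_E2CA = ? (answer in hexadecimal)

0x7CF91A

Multiply each base-16 digit by 9, carrying:
  A×9 = 90 → write A carry 5
  C×9+5 = 113 → write 1 carry 7
  2×9+7 = 25 → write 9 carry 1
  E×9+1 = 127 → write F carry 7
  D×9+7 = 124 → write C carry 7
  remaining carry: 7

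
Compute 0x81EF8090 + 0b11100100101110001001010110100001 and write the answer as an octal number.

0x81EF8090 = 0o20173700220 in octal.
0b11100100101110001001010110100001 = 0o34456112641 in octal.
Add column by column in base 8, right to left:
  0+1 = 1
  2+4 = 6
  2+6 = 0 carry 1
  0+2+1 = 3
  0+1 = 1
  7+1 = 0 carry 1
  3+6+1 = 2 carry 1
  7+5+1 = 5 carry 1
  1+4+1 = 6
  0+4 = 4
  2+3 = 5

0o54652013061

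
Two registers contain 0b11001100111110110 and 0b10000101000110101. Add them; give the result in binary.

Add column by column in base 2, right to left:
  0+1 = 1
  1+0 = 1
  1+1 = 0 carry 1
  0+0+1 = 1
  1+1 = 0 carry 1
  1+1+1 = 1 carry 1
  1+0+1 = 0 carry 1
  1+0+1 = 0 carry 1
  1+0+1 = 0 carry 1
  0+1+1 = 0 carry 1
  0+0+1 = 1
  1+1 = 0 carry 1
  1+0+1 = 0 carry 1
  0+0+1 = 1
  0+0 = 0
  1+0 = 1
  1+1 = 0 carry 1
  final carry 1

0b101010010000101011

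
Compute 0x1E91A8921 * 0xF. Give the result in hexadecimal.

Multiply each base-16 digit by 15, carrying:
  1×15 = 15 → write F
  2×15 = 30 → write E carry 1
  9×15+1 = 136 → write 8 carry 8
  8×15+8 = 128 → write 0 carry 8
  A×15+8 = 158 → write E carry 9
  1×15+9 = 24 → write 8 carry 1
  9×15+1 = 136 → write 8 carry 8
  E×15+8 = 218 → write A carry 13
  1×15+13 = 28 → write C carry 1
  remaining carry: 1

0x1CA88E08EF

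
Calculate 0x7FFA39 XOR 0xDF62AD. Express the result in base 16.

XOR each hex digit independently (no carries):
  7^D=A, F^F=0, F^6=9, A^2=8, 3^A=9, 9^D=4

0xA09894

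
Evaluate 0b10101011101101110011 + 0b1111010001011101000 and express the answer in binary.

Add column by column in base 2, right to left:
  1+0 = 1
  1+0 = 1
  0+0 = 0
  0+1 = 1
  1+0 = 1
  1+1 = 0 carry 1
  1+1+1 = 1 carry 1
  0+1+1 = 0 carry 1
  1+0+1 = 0 carry 1
  1+1+1 = 1 carry 1
  0+0+1 = 1
  1+0 = 1
  1+0 = 1
  1+1 = 0 carry 1
  0+0+1 = 1
  1+1 = 0 carry 1
  0+1+1 = 0 carry 1
  1+1+1 = 1 carry 1
  0+1+1 = 0 carry 1
  1+0+1 = 0 carry 1
  final carry 1

0b100100101111001011011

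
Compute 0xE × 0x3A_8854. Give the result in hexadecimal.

Multiply each base-16 digit by 14, carrying:
  4×14 = 56 → write 8 carry 3
  5×14+3 = 73 → write 9 carry 4
  8×14+4 = 116 → write 4 carry 7
  8×14+7 = 119 → write 7 carry 7
  A×14+7 = 147 → write 3 carry 9
  3×14+9 = 51 → write 3 carry 3
  remaining carry: 3

0x3337498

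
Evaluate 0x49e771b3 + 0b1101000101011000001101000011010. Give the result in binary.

0x49e771b3 = 0b1001001111001110111000110110011 in binary.
Add column by column in base 2, right to left:
  1+0 = 1
  1+1 = 0 carry 1
  0+0+1 = 1
  0+1 = 1
  1+1 = 0 carry 1
  1+0+1 = 0 carry 1
  0+0+1 = 1
  1+0 = 1
  1+0 = 1
  0+1 = 1
  0+0 = 0
  0+1 = 1
  1+1 = 0 carry 1
  1+0+1 = 0 carry 1
  1+0+1 = 0 carry 1
  0+0+1 = 1
  1+0 = 1
  1+0 = 1
  1+1 = 0 carry 1
  0+1+1 = 0 carry 1
  0+0+1 = 1
  1+1 = 0 carry 1
  1+0+1 = 0 carry 1
  1+1+1 = 1 carry 1
  1+0+1 = 0 carry 1
  0+0+1 = 1
  0+0 = 0
  1+1 = 0 carry 1
  0+0+1 = 1
  0+1 = 1
  1+1 = 0 carry 1
  final carry 1

0b10110010100100111000101111001101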